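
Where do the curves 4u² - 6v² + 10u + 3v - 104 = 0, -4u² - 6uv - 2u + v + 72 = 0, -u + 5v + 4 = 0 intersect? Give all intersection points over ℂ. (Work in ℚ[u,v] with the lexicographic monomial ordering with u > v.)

{(4, 0)}

Compute a lex Gröbner basis by Buchberger's algorithm.
f_1 = 4u² + 10u - 6v² + 3v - 104, LT = u².
f_2 = -4u² - 6uv - 2u + v + 72, LT = u².
f_3 = -u + 5v + 4, LT = u.

S(f_1,f_2): lcm = u². S = -3/2uv + 2u - 3/2v² + v - 8.
  leading term uv: subtract (3/2v)·f_3 from -3/2uv + 2u - 3/2v² + v - 8 → 2u - 9v² - 5v - 8
  leading term u: subtract (-2)·f_3 from 2u - 9v² - 5v - 8 → -9v² + 5v
  leading term v²: no divisor's leading term divides it; move -9v² to the remainder.
  leading term v: no divisor's leading term divides it; move 5v to the remainder.
  remainder -9v² + 5v ≠ 0; add h_4 = -9v² + 5v to the basis.

S(f_1,f_3): lcm = u². S = 5uv + 13/2u - 3/2v² + ¾v - 26.
  leading term uv: subtract (-5v)·f_3 from 5uv + 13/2u - 3/2v² + ¾v - 26 → 13/2u + 47/2v² + 83/4v - 26
  leading term u: subtract (-13/2)·f_3 from 13/2u + 47/2v² + 83/4v - 26 → 47/2v² + 213/4v
  leading term v²: subtract (-47/18)·h_4 from 47/2v² + 213/4v → 2387/36v
  leading term v: no divisor's leading term divides it; move 2387/36v to the remainder.
  remainder 2387/36v ≠ 0; add h_5 = 2387/36v to the basis.

The other S-polynomials (S(f_2,f_3), S(f_1,h_4), S(f_2,h_4), S(f_3,h_4), S(f_1,h_5), S(f_2,h_5), S(f_3,h_5), S(h_4,h_5)) all reduce to 0 modulo the current basis, so we have a Gröbner basis.
Inter-reduce: drop elements whose leading term is divisible by another's, tail-reduce, and make monic.
Reduced Gröbner basis: {u - 4, v}.

Since the basis is lex-ordered, v is univariate in v. Its roots are {0}. Back-substituting each root into the other basis elements fixes the other coordinates.
  v = 0: the earlier basis element becomes u - 4 = 0, giving u = 4 — point (4, 0).
This is the nonlinear analogue of row-reducing a linear system.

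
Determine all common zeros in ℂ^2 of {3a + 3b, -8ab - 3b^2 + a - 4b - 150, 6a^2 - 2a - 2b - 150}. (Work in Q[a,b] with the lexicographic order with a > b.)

Compute a lex Gröbner basis by Buchberger's algorithm.
f_1 = 3a + 3b, LT = a.
f_2 = -8ab + a - 3b^2 - 4b - 150, LT = ab.
f_3 = 6a^2 - 2a - 2b - 150, LT = a^2.

S(f_1,f_2): lcm = ab. S = 1/8a + 5/8b^2 - 1/2b - 75/4.
  leading term a: subtract (1/24)·f_1 from 1/8a + 5/8b^2 - 1/2b - 75/4 → 5/8b^2 - 5/8b - 75/4
  leading term b^2: no divisor's leading term divides it; move 5/8b^2 to the remainder.
  leading term b: no divisor's leading term divides it; move -5/8b to the remainder.
  leading term 1: no divisor's leading term divides it; move -75/4 to the remainder.
  remainder 5/8b^2 - 5/8b - 75/4 ≠ 0; add h_4 = 5/8b^2 - 5/8b - 75/4 to the basis.

S(f_1,f_3): lcm = a^2. S = ab + 1/3a + 1/3b + 25.
  leading term ab: subtract (1/3b)·f_1 from ab + 1/3a + 1/3b + 25 → 1/3a - b^2 + 1/3b + 25
  leading term a: subtract (1/9)·f_1 from 1/3a - b^2 + 1/3b + 25 → -b^2 + 25
  leading term b^2: subtract (-8/5)·h_4 from -b^2 + 25 → -b - 5
  leading term b: no divisor's leading term divides it; move -b to the remainder.
  leading term 1: no divisor's leading term divides it; move -5 to the remainder.
  remainder -b - 5 ≠ 0; add h_5 = -b - 5 to the basis.

The other S-polynomials (S(f_2,f_3), S(f_1,h_4), S(f_2,h_4), S(f_3,h_4), S(f_1,h_5), S(f_2,h_5), S(f_3,h_5), S(h_4,h_5)) all reduce to 0 modulo the current basis, so we have a Gröbner basis.
Inter-reduce: drop elements whose leading term is divisible by another's, tail-reduce, and make monic.
Reduced Gröbner basis: {a - 5, b + 5}.

The lex basis is triangular: the last element involves only b. Solving b + 5 = 0 gives b ∈ {-5}; substituting each value into the earlier elements determines the remaining variables.
  b = -5: the earlier basis element becomes a - 5 = 0, giving a = 5 — point (5, -5).

{(5, -5)}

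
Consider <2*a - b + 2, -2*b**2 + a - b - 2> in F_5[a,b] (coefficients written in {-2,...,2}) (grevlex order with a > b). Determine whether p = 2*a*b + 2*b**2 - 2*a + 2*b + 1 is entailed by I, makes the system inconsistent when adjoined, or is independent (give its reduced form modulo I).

Adjoining 2*a*b + 2*b**2 - 2*a + 2*b + 1 makes the ideal the whole ring: the system is inconsistent.

First compute the reduced Gröbner basis of I by Buchberger's algorithm.
f_1 = 2*a - b + 2, LT = a.
f_2 = -2*b**2 + a - b - 2, LT = b**2.

S(f_1,f_2): leading monomials are coprime, so the S-polynomial reduces to 0 (Buchberger's first criterion).
Every S-polynomial of the final basis reduces to 0, so we have a Gröbner basis.
Inter-reduce: drop elements whose leading term is divisible by another's, tail-reduce, and make monic.
Reduced Gröbner basis: {b**2 - b - 1, a + 2*b + 1}.
Label its elements g_1 = b**2 - b - 1, g_2 = a + 2*b + 1.

Reduce p = 2*a*b + 2*b**2 - 2*a + 2*b + 1 modulo G:
  leading term a*b: subtract (2*b)·g_2 from 2*a*b + 2*b**2 - 2*a + 2*b + 1 → -2*b**2 - 2*a + 1
  leading term b**2: subtract (-2)·g_1 from -2*b**2 - 2*a + 1 → -2*a - 2*b - 1
  leading term a: subtract (-2)·g_2 from -2*a - 2*b - 1 → 2*b + 1
  leading term b: no divisor's leading term divides it; move 2*b to the remainder.
  leading term 1: no divisor's leading term divides it; move 1 to the remainder.
  normal form = 2*b + 1.
The normal form is nonzero, so p ∉ I. Since p minus its normal form lies in I, I + (p) = I + (r) where r = 2*b + 1; decide whether this ideal is the whole ring.
Run Buchberger on G together with r (pairs among the g_i already reduce to 0 since G is a Gröbner basis):
g_1 = b**2 - b - 1, LT = b**2.
g_2 = a + 2*b + 1, LT = a.
r = 2*b + 1, LT = b.

S(g_1,g_2): leading monomials are coprime, so the S-polynomial reduces to 0 (Buchberger's first criterion).
S(g_1,r): lcm = b**2. S = b - 1.
  leading term b: subtract (-2)·r from b - 1 → 1
  leading term 1: no divisor's leading term divides it; move 1 to the remainder.
  remainder 1 ≠ 0; add m_4 = 1 to the basis.

S(g_2,r): leading monomials are coprime, so the S-polynomial reduces to 0 (Buchberger's first criterion).
S(g_1,m_4): leading monomials are coprime, so the S-polynomial reduces to 0 (Buchberger's first criterion).
S(g_2,m_4): leading monomials are coprime, so the S-polynomial reduces to 0 (Buchberger's first criterion).
S(r,m_4): leading monomials are coprime, so the S-polynomial reduces to 0 (Buchberger's first criterion).
Every S-polynomial of the final basis reduces to 0, so we have a Gröbner basis.
Inter-reduce: drop elements whose leading term is divisible by another's, tail-reduce, and make monic.
Reduced Gröbner basis: {1}.
The reduced Gröbner basis of I + (p) is {1}: the ideal is the whole ring, so the enlarged system has no common solution — adjoining p is inconsistent.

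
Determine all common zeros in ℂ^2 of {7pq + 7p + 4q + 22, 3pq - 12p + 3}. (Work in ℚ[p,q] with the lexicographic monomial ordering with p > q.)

{(4/35, -19/4), (-1, 5)}

Compute a lex Gröbner basis by Buchberger's algorithm.
f_1 = 7pq + 7p + 4q + 22, LT = pq.
f_2 = 3pq - 12p + 3, LT = pq.

S(f_1,f_2): lcm = pq. S = 5p + 4/7q + 15/7.
  leading term p: no divisor's leading term divides it; move 5p to the remainder.
  leading term q: no divisor's leading term divides it; move 4/7q to the remainder.
  leading term 1: no divisor's leading term divides it; move 15/7 to the remainder.
  remainder 5p + 4/7q + 15/7 ≠ 0; add h_3 = 5p + 4/7q + 15/7 to the basis.

S(f_1,h_3): lcm = pq. S = p - 4/35q² + 1/7q + 22/7.
  leading term p: subtract (⅕)·h_3 from p - 4/35q² + 1/7q + 22/7 → -4/35q² + 1/35q + 19/7
  leading term q²: no divisor's leading term divides it; move -4/35q² to the remainder.
  leading term q: no divisor's leading term divides it; move 1/35q to the remainder.
  leading term 1: no divisor's leading term divides it; move 19/7 to the remainder.
  remainder -4/35q² + 1/35q + 19/7 ≠ 0; add h_4 = -4/35q² + 1/35q + 19/7 to the basis.

The other S-polynomials (S(f_2,h_3), S(f_1,h_4), S(f_2,h_4), S(h_3,h_4)) all reduce to 0 modulo the current basis, so we have a Gröbner basis.
Inter-reduce: drop elements whose leading term is divisible by another's, tail-reduce, and make monic.
Reduced Gröbner basis: {p + 4/35q + 3/7, q² - ¼q - 95/4}.

Elimination: the polynomial q² - ¼q - 95/4 lies in the elimination ideal for q, so q ∈ {-19/4, 5}. For each such q, the remaining basis elements (now univariate) give the rest of the solution.
  q = -19/4: the earlier basis element becomes p - 4/35 = 0, giving p = 4/35 — point (4/35, -19/4).
  q = 5: the earlier basis element becomes p + 1 = 0, giving p = -1 — point (-1, 5).
Substituting each solution back into the original system confirms all equations vanish.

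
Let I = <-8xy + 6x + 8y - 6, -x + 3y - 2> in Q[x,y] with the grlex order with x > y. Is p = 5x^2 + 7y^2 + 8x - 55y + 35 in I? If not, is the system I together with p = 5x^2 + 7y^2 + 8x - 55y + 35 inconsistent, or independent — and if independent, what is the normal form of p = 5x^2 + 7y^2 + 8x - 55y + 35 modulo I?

First compute the reduced Gröbner basis of I by Buchberger's algorithm.
f_1 = -8xy + 6x + 8y - 6, LT = xy.
f_2 = -x + 3y - 2, LT = x.

S(f_1,f_2): lcm = xy. S = 3y^2 - 3/4x - 3y + 3/4.
  reduce S modulo (f_1, f_2):
  remainder 3y^2 - 21/4y + 9/4 ≠ 0; add h_3 = 3y^2 - 21/4y + 9/4 to the basis.

The other S-polynomials (S(f_1,h_3), S(f_2,h_3)) all reduce to 0 modulo the current basis, so we have a Gröbner basis.
Inter-reduce: drop elements whose leading term is divisible by another's, tail-reduce, and make monic.
Reduced Gröbner basis: {y^2 - 7/4y + 3/4, x - 3y + 2}.
Label its elements g_1 = y^2 - 7/4y + 3/4, g_2 = x - 3y + 2.

Reduce p = 5x^2 + 7y^2 + 8x - 55y + 35 modulo G:
  leading term x^2: subtract (5x)·g_2 from 5x^2 + 7y^2 + 8x - 55y + 35 → 15xy + 7y^2 - 2x - 55y + 35
  leading term xy: subtract (15y)·g_2 from 15xy + 7y^2 - 2x - 55y + 35 → 52y^2 - 2x - 85y + 35
  leading term y^2: subtract (52)·g_1 from 52y^2 - 2x - 85y + 35 → -2x + 6y - 4
  leading term x: subtract (-2)·g_2 from -2x + 6y - 4 → 0
  normal form = 0.
Since the normal form is 0, p ∈ I.

Ideal membership is decidable via reduction modulo a Gröbner basis.

5x^2 + 7y^2 + 8x - 55y + 35 lies in I (it reduces to 0).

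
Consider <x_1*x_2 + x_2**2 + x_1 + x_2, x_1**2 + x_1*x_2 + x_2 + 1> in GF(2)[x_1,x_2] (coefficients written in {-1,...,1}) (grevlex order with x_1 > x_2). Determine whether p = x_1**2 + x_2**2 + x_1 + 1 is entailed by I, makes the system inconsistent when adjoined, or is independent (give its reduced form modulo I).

First compute the reduced Gröbner basis of I by Buchberger's algorithm.
f_1 = x_1*x_2 + x_2**2 + x_1 + x_2, LT = x_1*x_2.
f_2 = x_1**2 + x_1*x_2 + x_2 + 1, LT = x_1**2.

S(f_1,f_2): lcm = x_1**2*x_2. S = x_1**2 + x_1*x_2 + x_2**2 + x_2.
  leading term x_1**2: subtract (1)·f_2 from x_1**2 + x_1*x_2 + x_2**2 + x_2 → x_2**2 + 1
  leading term x_2**2: no divisor's leading term divides it; move x_2**2 to the remainder.
  leading term 1: no divisor's leading term divides it; move 1 to the remainder.
  remainder x_2**2 + 1 ≠ 0; add h_3 = x_2**2 + 1 to the basis.

S(f_1,h_3): lcm = x_1*x_2**2. S = x_2**3 + x_1*x_2 + x_2**2 + x_1.
  leading term x_2**3: subtract (x_2)·h_3 from x_2**3 + x_1*x_2 + x_2**2 + x_1 → x_1*x_2 + x_2**2 + x_1 + x_2
  leading term x_1*x_2: subtract (1)·f_1 from x_1*x_2 + x_2**2 + x_1 + x_2 → 0
  remainder 0.

S(f_2,h_3): leading monomials are coprime, so the S-polynomial reduces to 0 (Buchberger's first criterion).
Every S-polynomial of the final basis reduces to 0, so we have a Gröbner basis.
Inter-reduce: drop elements whose leading term is divisible by another's, tail-reduce, and make monic.
Reduced Gröbner basis: {x_1**2 + x_1, x_1*x_2 + x_1 + x_2 + 1, x_2**2 + 1}.
Label its elements g_1 = x_1**2 + x_1, g_2 = x_1*x_2 + x_1 + x_2 + 1, g_3 = x_2**2 + 1.

Reduce p = x_1**2 + x_2**2 + x_1 + 1 modulo G:
  leading term x_1**2: subtract (1)·g_1 from x_1**2 + x_2**2 + x_1 + 1 → x_2**2 + 1
  leading term x_2**2: subtract (1)·g_3 from x_2**2 + 1 → 0
  normal form = 0.
Since the normal form is 0, p ∈ I.

x_1**2 + x_2**2 + x_1 + 1 lies in I (it reduces to 0).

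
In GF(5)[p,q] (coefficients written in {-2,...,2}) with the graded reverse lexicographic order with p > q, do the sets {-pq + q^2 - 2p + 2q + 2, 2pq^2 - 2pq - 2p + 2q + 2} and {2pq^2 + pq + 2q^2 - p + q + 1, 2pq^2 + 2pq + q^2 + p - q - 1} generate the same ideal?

Two ideals are equal iff their reduced Gröbner bases coincide (the reduced basis is unique for a fixed ordering).
Buchberger on the first generating set:
f_1 = -pq + q^2 - 2p + 2q + 2, LT = pq.
f_2 = 2pq^2 - 2pq - 2p + 2q + 2, LT = pq^2.

S(f_1,f_2): lcm = pq^2. S = -q^3 - 2pq - 2q^2 + p + 2q - 1.
  reduce S modulo (f_1, f_2):
  remainder -q^3 + q^2 - 2q ≠ 0; add g_3 = -q^3 + q^2 - 2q to the basis.

S(f_1,g_3): lcm = pq^3. S = -q^4 - 2pq^2 - 2q^3 - 2pq - 2q^2.
  reduce S modulo (f_1, f_2, g_3):
  remainder -2q^2 + p - 1 ≠ 0; add g_4 = -2q^2 + p - 1 to the basis.

S(f_1,g_4): lcm = pq^2. S = -q^3 - 2p^2 + 2pq - 2q^2 + 2p - 2q.
  reduce S modulo (f_1, f_2, g_3, g_4):
  remainder -2p^2 - q + 2 ≠ 0; add g_5 = -2p^2 - q + 2 to the basis.

The other S-polynomials (S(f_2,g_3), S(f_2,g_4), S(g_3,g_4), S(f_1,g_5), S(f_2,g_5), S(g_3,g_5), S(g_4,g_5)) all reduce to 0 modulo the current basis, so we have a Gröbner basis.
Inter-reduce: drop elements whose leading term is divisible by another's, tail-reduce, and make monic.
Reduced Gröbner basis: {p^2 - 2q - 1, pq - p - 2q + 1, q^2 + 2p - 2}.

Buchberger on the second generating set:
h_1 = 2pq^2 + pq + 2q^2 - p + q + 1, LT = pq^2.
h_2 = 2pq^2 + 2pq + q^2 + p - q - 1, LT = pq^2.

S(h_1,h_2): lcm = pq^2. S = 2pq - 2q^2 - p + q + 1.
  reduce S modulo (h_1, h_2):
  remainder 2pq - 2q^2 - p + q + 1 ≠ 0; add k_3 = 2pq - 2q^2 - p + q + 1 to the basis.

S(h_1,k_3): lcm = pq^2. S = q^3 + pq - 2q^2 + 2p - 2.
  reduce S modulo (h_1, h_2, k_3):
  remainder q^3 - q^2 + 2q ≠ 0; add k_4 = q^3 - q^2 + 2q to the basis.

S(h_1,k_4): lcm = pq^3. S = -pq^2 + q^3 - 2q^2 - 2q.
  reduce S modulo (h_1, h_2, k_3, k_4):
  remainder -2q^2 + p - 1 ≠ 0; add k_5 = -2q^2 + p - 1 to the basis.

S(h_1,k_5): lcm = pq^2. S = -2p^2 - 2pq + q^2 - p - 2q - 2.
  reduce S modulo (h_1, h_2, k_3, k_4, k_5):
  remainder -2p^2 - q + 2 ≠ 0; add k_6 = -2p^2 - q + 2 to the basis.

The other S-polynomials (S(h_2,k_3), S(h_2,k_4), S(k_3,k_4), S(h_2,k_5), S(k_3,k_5), S(k_4,k_5), S(h_1,k_6), S(h_2,k_6), S(k_3,k_6), S(k_4,k_6), S(k_5,k_6)) all reduce to 0 modulo the current basis, so we have a Gröbner basis.
Inter-reduce: drop elements whose leading term is divisible by another's, tail-reduce, and make monic.
Reduced Gröbner basis: {p^2 - 2q - 1, pq - p - 2q + 1, q^2 + 2p - 2}.

The two bases agree; hence the ideals are identical.

Yes, the ideals are equal.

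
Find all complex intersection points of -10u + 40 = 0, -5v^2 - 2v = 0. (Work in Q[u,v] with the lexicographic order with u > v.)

{(4, -2/5), (4, 0)}

Compute a lex Gröbner basis by Buchberger's algorithm.
f_1 = -10u + 40, LT = u.
f_2 = -5v^2 - 2v, LT = v^2.

The S-polynomials (S(f_1,f_2)) all reduce to 0 modulo the current basis, so we have a Gröbner basis.
Inter-reduce: drop elements whose leading term is divisible by another's, tail-reduce, and make monic.
Reduced Gröbner basis: {u - 4, v^2 + 2/5v}.

From the last basis element, v^2 + 2/5v = 0, so v takes values in {-2/5, 0}. Each choice, substituted upward through the basis, yields the corresponding point(s) of the solution set.
  v = -2/5: the earlier basis element becomes u - 4 = 0, giving u = 4 — point (4, -2/5).
  v = 0: the earlier basis element becomes u - 4 = 0, giving u = 4 — point (4, 0).
This is the nonlinear analogue of row-reducing a linear system.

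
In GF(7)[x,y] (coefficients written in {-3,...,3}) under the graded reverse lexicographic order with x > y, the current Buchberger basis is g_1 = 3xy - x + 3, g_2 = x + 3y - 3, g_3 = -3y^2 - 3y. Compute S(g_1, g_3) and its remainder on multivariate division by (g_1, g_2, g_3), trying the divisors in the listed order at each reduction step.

lcm(LM(g_1), LM(g_3)) = xy^2.
S = (lcm/LT(g_1))·g_1 − (lcm/LT(g_3))·g_3 = xy + y.
Reduce S modulo (g_1, g_2, g_3) in that order:
  leading term xy: subtract (-2)·g_1 from xy + y → -2x + y - 1
  leading term x: subtract (-2)·g_2 from -2x + y - 1 → 0
The remainder is 0, so this S-polynomial contributes no new basis element.

S(g_1, g_3) = xy + y; remainder on division = 0.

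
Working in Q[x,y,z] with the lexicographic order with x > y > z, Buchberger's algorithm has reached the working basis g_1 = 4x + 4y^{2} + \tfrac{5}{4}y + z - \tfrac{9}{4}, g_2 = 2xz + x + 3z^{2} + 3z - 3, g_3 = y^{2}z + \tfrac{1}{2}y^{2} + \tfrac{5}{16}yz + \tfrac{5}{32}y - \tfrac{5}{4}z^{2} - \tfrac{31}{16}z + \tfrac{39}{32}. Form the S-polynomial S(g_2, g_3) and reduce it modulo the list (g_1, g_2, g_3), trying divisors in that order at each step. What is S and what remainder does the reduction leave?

lcm(LM(g_2), LM(g_3)) = xy^{2}z.
S = (lcm/LT(g_2))·g_2 − (lcm/LT(g_3))·g_3 = -\tfrac{5}{16}xyz - \tfrac{5}{32}xy + \tfrac{5}{4}xz^{2} + \tfrac{31}{16}xz - \tfrac{39}{32}x + \tfrac{3}{2}y^{2}z^{2} + \tfrac{3}{2}y^{2}z - \tfrac{3}{2}y^{2}.
Reduce S modulo (g_1, g_2, g_3) in that order:
  leading term xyz: subtract (-\tfrac{5}{64}yz)·g_1 from -\tfrac{5}{16}xyz - \tfrac{5}{32}xy + \tfrac{5}{4}xz^{2} + \tfrac{31}{16}xz - \tfrac{39}{32}x + \tfrac{3}{2}y^{2}z^{2} + \tfrac{3}{2}y^{2}z - \tfrac{3}{2}y^{2} → -\tfrac{5}{32}xy + \tfrac{5}{4}xz^{2} + \tfrac{31}{16}xz - \tfrac{39}{32}x + \tfrac{5}{16}y^{3}z + \tfrac{3}{2}y^{2}z^{2} + \tfrac{409}{256}y^{2}z - \tfrac{3}{2}y^{2} + \tfrac{5}{64}yz^{2} - \tfrac{45}{256}yz
  leading term xy: subtract (-\tfrac{5}{128}y)·g_1 from -\tfrac{5}{32}xy + \tfrac{5}{4}xz^{2} + \tfrac{31}{16}xz - \tfrac{39}{32}x + \tfrac{5}{16}y^{3}z + \tfrac{3}{2}y^{2}z^{2} + \tfrac{409}{256}y^{2}z - \tfrac{3}{2}y^{2} + \tfrac{5}{64}yz^{2} - \tfrac{45}{256}yz → \tfrac{5}{4}xz^{2} + \tfrac{31}{16}xz - \tfrac{39}{32}x + \tfrac{5}{16}y^{3}z + \tfrac{5}{32}y^{3} + \tfrac{3}{2}y^{2}z^{2} + \tfrac{409}{256}y^{2}z - \tfrac{743}{512}y^{2} + \tfrac{5}{64}yz^{2} - \tfrac{35}{256}yz - \tfrac{45}{512}y
  leading term xz^{2}: subtract (\tfrac{5}{16}z^{2})·g_1 from \tfrac{5}{4}xz^{2} + \tfrac{31}{16}xz - \tfrac{39}{32}x + \tfrac{5}{16}y^{3}z + \tfrac{5}{32}y^{3} + \tfrac{3}{2}y^{2}z^{2} + \tfrac{409}{256}y^{2}z - \tfrac{743}{512}y^{2} + \tfrac{5}{64}yz^{2} - \tfrac{35}{256}yz - \tfrac{45}{512}y → \tfrac{31}{16}xz - \tfrac{39}{32}x + \tfrac{5}{16}y^{3}z + \tfrac{5}{32}y^{3} + \tfrac{1}{4}y^{2}z^{2} + \tfrac{409}{256}y^{2}z - \tfrac{743}{512}y^{2} - \tfrac{5}{16}yz^{2} - \tfrac{35}{256}yz - \tfrac{45}{512}y - \tfrac{5}{16}z^{3} + \tfrac{45}{64}z^{2}
  leading term xz: subtract (\tfrac{31}{64}z)·g_1 from \tfrac{31}{16}xz - \tfrac{39}{32}x + \tfrac{5}{16}y^{3}z + \tfrac{5}{32}y^{3} + \tfrac{1}{4}y^{2}z^{2} + \tfrac{409}{256}y^{2}z - \tfrac{743}{512}y^{2} - \tfrac{5}{16}yz^{2} - \tfrac{35}{256}yz - \tfrac{45}{512}y - \tfrac{5}{16}z^{3} + \tfrac{45}{64}z^{2} → -\tfrac{39}{32}x + \tfrac{5}{16}y^{3}z + \tfrac{5}{32}y^{3} + \tfrac{1}{4}y^{2}z^{2} - \tfrac{87}{256}y^{2}z - \tfrac{743}{512}y^{2} - \tfrac{5}{16}yz^{2} - \tfrac{95}{128}yz - \tfrac{45}{512}y - \tfrac{5}{16}z^{3} + \tfrac{7}{32}z^{2} + \tfrac{279}{256}z
  leading term x: subtract (-\tfrac{39}{128})·g_1 from -\tfrac{39}{32}x + \tfrac{5}{16}y^{3}z + \tfrac{5}{32}y^{3} + \tfrac{1}{4}y^{2}z^{2} - \tfrac{87}{256}y^{2}z - \tfrac{743}{512}y^{2} - \tfrac{5}{16}yz^{2} - \tfrac{95}{128}yz - \tfrac{45}{512}y - \tfrac{5}{16}z^{3} + \tfrac{7}{32}z^{2} + \tfrac{279}{256}z → \tfrac{5}{16}y^{3}z + \tfrac{5}{32}y^{3} + \tfrac{1}{4}y^{2}z^{2} - \tfrac{87}{256}y^{2}z - \tfrac{119}{512}y^{2} - \tfrac{5}{16}yz^{2} - \tfrac{95}{128}yz + \tfrac{75}{256}y - \tfrac{5}{16}z^{3} + \tfrac{7}{32}z^{2} + \tfrac{357}{256}z - \tfrac{351}{512}
  leading term y^{3}z: subtract (\tfrac{5}{16}y)·g_3 from \tfrac{5}{16}y^{3}z + \tfrac{5}{32}y^{3} + \tfrac{1}{4}y^{2}z^{2} - \tfrac{87}{256}y^{2}z - \tfrac{119}{512}y^{2} - \tfrac{5}{16}yz^{2} - \tfrac{95}{128}yz + \tfrac{75}{256}y - \tfrac{5}{16}z^{3} + \tfrac{7}{32}z^{2} + \tfrac{357}{256}z - \tfrac{351}{512} → \tfrac{1}{4}y^{2}z^{2} - \tfrac{7}{16}y^{2}z - \tfrac{9}{32}y^{2} + \tfrac{5}{64}yz^{2} - \tfrac{35}{256}yz - \tfrac{45}{512}y - \tfrac{5}{16}z^{3} + \tfrac{7}{32}z^{2} + \tfrac{357}{256}z - \tfrac{351}{512}
  leading term y^{2}z^{2}: subtract (\tfrac{1}{4}z)·g_3 from \tfrac{1}{4}y^{2}z^{2} - \tfrac{7}{16}y^{2}z - \tfrac{9}{32}y^{2} + \tfrac{5}{64}yz^{2} - \tfrac{35}{256}yz - \tfrac{45}{512}y - \tfrac{5}{16}z^{3} + \tfrac{7}{32}z^{2} + \tfrac{357}{256}z - \tfrac{351}{512} → -\tfrac{9}{16}y^{2}z - \tfrac{9}{32}y^{2} - \tfrac{45}{256}yz - \tfrac{45}{512}y + \tfrac{45}{64}z^{2} + \tfrac{279}{256}z - \tfrac{351}{512}
  leading term y^{2}z: subtract (-\tfrac{9}{16})·g_3 from -\tfrac{9}{16}y^{2}z - \tfrac{9}{32}y^{2} - \tfrac{45}{256}yz - \tfrac{45}{512}y + \tfrac{45}{64}z^{2} + \tfrac{279}{256}z - \tfrac{351}{512} → 0
The remainder is 0, so this S-polynomial contributes no new basis element.

S(g_2, g_3) = -\tfrac{5}{16}xyz - \tfrac{5}{32}xy + \tfrac{5}{4}xz^{2} + \tfrac{31}{16}xz - \tfrac{39}{32}x + \tfrac{3}{2}y^{2}z^{2} + \tfrac{3}{2}y^{2}z - \tfrac{3}{2}y^{2}; remainder on division = 0.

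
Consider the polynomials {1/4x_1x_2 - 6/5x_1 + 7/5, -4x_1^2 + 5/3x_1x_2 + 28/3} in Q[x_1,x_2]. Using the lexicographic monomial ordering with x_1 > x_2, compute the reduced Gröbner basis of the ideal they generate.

f_1 = 1/4x_1x_2 - 6/5x_1 + 7/5, LT = x_1x_2.
f_2 = -4x_1^2 + 5/3x_1x_2 + 28/3, LT = x_1^2.

S(f_1,f_2): lcm = x_1^2x_2. S = -24/5x_1^2 + 5/12x_1x_2^2 + 28/5x_1 + 7/3x_2.
  leading term x_1^2: subtract (6/5)·f_2 from -24/5x_1^2 + 5/12x_1x_2^2 + 28/5x_1 + 7/3x_2 → 5/12x_1x_2^2 - 2x_1x_2 + 28/5x_1 + 7/3x_2 - 56/5
  leading term x_1x_2^2: subtract (5/3x_2)·f_1 from 5/12x_1x_2^2 - 2x_1x_2 + 28/5x_1 + 7/3x_2 - 56/5 → 28/5x_1 - 56/5
  leading term x_1: no divisor's leading term divides it; move 28/5x_1 to the remainder.
  leading term 1: no divisor's leading term divides it; move -56/5 to the remainder.
  remainder 28/5x_1 - 56/5 ≠ 0; add g_3 = 28/5x_1 - 56/5 to the basis.

S(f_1,g_3): lcm = x_1x_2. S = -24/5x_1 + 2x_2 + 28/5.
  leading term x_1: subtract (-6/7)·g_3 from -24/5x_1 + 2x_2 + 28/5 → 2x_2 - 4
  leading term x_2: no divisor's leading term divides it; move 2x_2 to the remainder.
  leading term 1: no divisor's leading term divides it; move -4 to the remainder.
  remainder 2x_2 - 4 ≠ 0; add g_4 = 2x_2 - 4 to the basis.

S(f_2,g_3): lcm = x_1^2. S = -5/12x_1x_2 + 2x_1 - 7/3.
  leading term x_1x_2: subtract (-5/3)·f_1 from -5/12x_1x_2 + 2x_1 - 7/3 → 0
  remainder 0.

S(f_1,g_4): lcm = x_1x_2. S = -14/5x_1 + 28/5.
  leading term x_1: subtract (-1/2)·g_3 from -14/5x_1 + 28/5 → 0
  remainder 0.

S(f_2,g_4): leading monomials are coprime, so the S-polynomial reduces to 0 (Buchberger's first criterion).
S(g_3,g_4): leading monomials are coprime, so the S-polynomial reduces to 0 (Buchberger's first criterion).
Every S-polynomial of the final basis reduces to 0, so we have a Gröbner basis.
Inter-reduce: drop elements whose leading term is divisible by another's, tail-reduce, and make monic.

G = {x_1 - 2, x_2 - 2}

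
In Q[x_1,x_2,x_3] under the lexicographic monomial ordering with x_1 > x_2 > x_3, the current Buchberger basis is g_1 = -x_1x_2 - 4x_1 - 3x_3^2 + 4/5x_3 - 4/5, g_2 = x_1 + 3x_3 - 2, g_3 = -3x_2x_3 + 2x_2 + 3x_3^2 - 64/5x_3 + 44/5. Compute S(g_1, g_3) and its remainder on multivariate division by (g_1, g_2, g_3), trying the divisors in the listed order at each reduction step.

lcm(LM(g_1), LM(g_3)) = x_1x_2x_3.
S = (lcm/LT(g_1))·g_1 − (lcm/LT(g_3))·g_3 = 2/3x_1x_2 + x_1x_3^2 - 4/15x_1x_3 + 44/15x_1 + 3x_3^3 - 4/5x_3^2 + 4/5x_3.
Reduce S modulo (g_1, g_2, g_3) in that order:
  leading term x_1x_2: subtract (-2/3)·g_1 from 2/3x_1x_2 + x_1x_3^2 - 4/15x_1x_3 + 44/15x_1 + 3x_3^3 - 4/5x_3^2 + 4/5x_3 → x_1x_3^2 - 4/15x_1x_3 + 4/15x_1 + 3x_3^3 - 14/5x_3^2 + 4/3x_3 - 8/15
  leading term x_1x_3^2: subtract (x_3^2)·g_2 from x_1x_3^2 - 4/15x_1x_3 + 4/15x_1 + 3x_3^3 - 14/5x_3^2 + 4/3x_3 - 8/15 → -4/15x_1x_3 + 4/15x_1 - 4/5x_3^2 + 4/3x_3 - 8/15
  leading term x_1x_3: subtract (-4/15x_3)·g_2 from -4/15x_1x_3 + 4/15x_1 - 4/5x_3^2 + 4/3x_3 - 8/15 → 4/15x_1 + 4/5x_3 - 8/15
  leading term x_1: subtract (4/15)·g_2 from 4/15x_1 + 4/5x_3 - 8/15 → 0
The remainder is 0, so this S-polynomial contributes no new basis element.

S(g_1, g_3) = 2/3x_1x_2 + x_1x_3^2 - 4/15x_1x_3 + 44/15x_1 + 3x_3^3 - 4/5x_3^2 + 4/5x_3; remainder on division = 0.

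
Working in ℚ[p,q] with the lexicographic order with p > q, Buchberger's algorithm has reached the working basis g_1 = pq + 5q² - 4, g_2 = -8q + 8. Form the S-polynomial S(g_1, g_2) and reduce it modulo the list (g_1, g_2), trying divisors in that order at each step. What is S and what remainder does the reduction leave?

S(g_1, g_2) = p + 5q² - 4; remainder on division = p + 1.

lcm(LM(g_1), LM(g_2)) = pq.
S = (lcm/LT(g_1))·g_1 − (lcm/LT(g_2))·g_2 = p + 5q² - 4.
Reduce S modulo (g_1, g_2) in that order:
  leading term p: no divisor's leading term divides it; move p to the remainder.
  leading term q²: subtract (-⅝q)·g_2 from 5q² - 4 → 5q - 4
  leading term q: subtract (-⅝)·g_2 from 5q - 4 → 1
  leading term 1: no divisor's leading term divides it; move 1 to the remainder.
The remainder p + 1 is nonzero, so it would be added as the next basis element.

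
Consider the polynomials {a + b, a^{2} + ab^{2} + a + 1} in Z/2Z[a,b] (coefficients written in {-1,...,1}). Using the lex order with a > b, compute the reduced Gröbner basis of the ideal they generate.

G = {a + b, b^{3} + b^{2} + b + 1}

f_1 = a + b, LT = a.
f_2 = a^{2} + ab^{2} + a + 1, LT = a^{2}.

S(f_1,f_2): lcm = a^{2}. S = ab^{2} + ab + a + 1.
  reduce S modulo (f_1, f_2):
  remainder b^{3} + b^{2} + b + 1 ≠ 0; add g_3 = b^{3} + b^{2} + b + 1 to the basis.

The other S-polynomials (S(f_1,g_3), S(f_2,g_3)) all reduce to 0 modulo the current basis, so we have a Gröbner basis.
Inter-reduce: drop elements whose leading term is divisible by another's, tail-reduce, and make monic.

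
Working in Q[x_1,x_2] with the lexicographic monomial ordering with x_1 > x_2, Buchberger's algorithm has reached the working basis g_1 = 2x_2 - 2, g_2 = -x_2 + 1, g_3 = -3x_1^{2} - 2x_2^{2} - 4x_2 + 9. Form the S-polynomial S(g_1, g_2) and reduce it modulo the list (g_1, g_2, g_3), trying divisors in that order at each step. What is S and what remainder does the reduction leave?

lcm(LM(g_1), LM(g_2)) = x_2.
S = (lcm/LT(g_1))·g_1 − (lcm/LT(g_2))·g_2 = 0.
Reduce S modulo (g_1, g_2, g_3) in that order:
The remainder is 0, so this S-polynomial contributes no new basis element.
This is the inner loop of Buchberger's algorithm — each nonzero remainder becomes a new basis element.

S(g_1, g_2) = 0; remainder on division = 0.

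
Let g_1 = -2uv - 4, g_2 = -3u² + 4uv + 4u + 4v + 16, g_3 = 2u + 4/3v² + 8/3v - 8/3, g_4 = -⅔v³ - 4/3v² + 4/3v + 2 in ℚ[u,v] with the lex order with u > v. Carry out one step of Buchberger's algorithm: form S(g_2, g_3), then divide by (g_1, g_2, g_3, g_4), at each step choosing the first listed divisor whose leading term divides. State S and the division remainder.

S(g_2, g_3) = -⅔uv² - 8/3uv - 4/3v - 16/3; remainder on division = 0.

lcm(LM(g_2), LM(g_3)) = u².
S = (lcm/LT(g_2))·g_2 − (lcm/LT(g_3))·g_3 = -⅔uv² - 8/3uv - 4/3v - 16/3.
Reduce S modulo (g_1, g_2, g_3, g_4) in that order:
  leading term uv²: subtract (⅓v)·g_1 from -⅔uv² - 8/3uv - 4/3v - 16/3 → -8/3uv - 16/3
  leading term uv: subtract (4/3)·g_1 from -8/3uv - 16/3 → 0
The remainder is 0, so this S-polynomial contributes no new basis element.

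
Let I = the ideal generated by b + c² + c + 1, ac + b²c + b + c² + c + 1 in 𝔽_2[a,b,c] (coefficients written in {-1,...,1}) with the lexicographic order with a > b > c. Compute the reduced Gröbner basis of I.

G = {ac + c⁵ + c³ + c, b + c² + c + 1}

The reduced Gröbner basis is the canonical form of the ideal for this ordering.

f_1 = b + c² + c + 1, LT = b.
f_2 = ac + b²c + b + c² + c + 1, LT = ac.

The S-polynomials (S(f_1,f_2)) all reduce to 0 modulo the current basis, so we have a Gröbner basis.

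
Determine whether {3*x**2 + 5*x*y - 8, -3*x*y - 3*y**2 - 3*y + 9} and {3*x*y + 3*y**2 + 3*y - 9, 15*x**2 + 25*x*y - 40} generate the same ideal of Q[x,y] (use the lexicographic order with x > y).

For a fixed monomial order, each ideal has a unique reduced Gröbner basis; comparing bases decides equality.
Buchberger on the first generating set:
f_1 = 3*x**2 + 5*x*y - 8, LT = x**2.
f_2 = -3*x*y - 3*y**2 - 3*y + 9, LT = x*y.

S(f_1,f_2): lcm = x**2*y. S = 2/3*x*y**2 - x*y + 3*x - 8/3*y.
  leading term x*y**2: subtract (-2/9*y)·f_2 from 2/3*x*y**2 - x*y + 3*x - 8/3*y → -x*y + 3*x - 2/3*y**3 - 2/3*y**2 - 2/3*y
  leading term x*y: subtract (1/3)·f_2 from -x*y + 3*x - 2/3*y**3 - 2/3*y**2 - 2/3*y → 3*x - 2/3*y**3 + 1/3*y**2 + 1/3*y - 3
  leading term x: no divisor's leading term divides it; move 3*x to the remainder.
  leading term y**3: no divisor's leading term divides it; move -2/3*y**3 to the remainder.
  leading term y**2: no divisor's leading term divides it; move 1/3*y**2 to the remainder.
  leading term y: no divisor's leading term divides it; move 1/3*y to the remainder.
  leading term 1: no divisor's leading term divides it; move -3 to the remainder.
  remainder 3*x - 2/3*y**3 + 1/3*y**2 + 1/3*y - 3 ≠ 0; add g_3 = 3*x - 2/3*y**3 + 1/3*y**2 + 1/3*y - 3 to the basis.

S(f_1,g_3): lcm = x**2. S = 2/9*x*y**3 - 1/9*x*y**2 + 14/9*x*y + x - 8/3.
  leading term x*y**3: subtract (-2/27*y**2)·f_2 from 2/9*x*y**3 - 1/9*x*y**2 + 14/9*x*y + x - 8/3 → -1/9*x*y**2 + 14/9*x*y + x - 2/9*y**4 - 2/9*y**3 + 2/3*y**2 - 8/3
  leading term x*y**2: subtract (1/27*y)·f_2 from -1/9*x*y**2 + 14/9*x*y + x - 2/9*y**4 - 2/9*y**3 + 2/3*y**2 - 8/3 → 14/9*x*y + x - 2/9*y**4 - 1/9*y**3 + 7/9*y**2 - 1/3*y - 8/3
  leading term x*y: subtract (-14/27)·f_2 from 14/9*x*y + x - 2/9*y**4 - 1/9*y**3 + 7/9*y**2 - 1/3*y - 8/3 → x - 2/9*y**4 - 1/9*y**3 - 7/9*y**2 - 17/9*y + 2
  leading term x: subtract (1/3)·g_3 from x - 2/9*y**4 - 1/9*y**3 - 7/9*y**2 - 17/9*y + 2 → -2/9*y**4 + 1/9*y**3 - 8/9*y**2 - 2*y + 3
  leading term y**4: no divisor's leading term divides it; move -2/9*y**4 to the remainder.
  leading term y**3: no divisor's leading term divides it; move 1/9*y**3 to the remainder.
  leading term y**2: no divisor's leading term divides it; move -8/9*y**2 to the remainder.
  leading term y: no divisor's leading term divides it; move -2*y to the remainder.
  leading term 1: no divisor's leading term divides it; move 3 to the remainder.
  remainder -2/9*y**4 + 1/9*y**3 - 8/9*y**2 - 2*y + 3 ≠ 0; add g_4 = -2/9*y**4 + 1/9*y**3 - 8/9*y**2 - 2*y + 3 to the basis.

The other S-polynomials (S(f_2,g_3), S(f_1,g_4), S(f_2,g_4), S(g_3,g_4)) all reduce to 0 modulo the current basis, so we have a Gröbner basis.
Inter-reduce: drop elements whose leading term is divisible by another's, tail-reduce, and make monic.
Reduced Gröbner basis: {x - 2/9*y**3 + 1/9*y**2 + 1/9*y - 1, y**4 - 1/2*y**3 + 4*y**2 + 9*y - 27/2}.

Buchberger on the second generating set:
h_1 = 3*x*y + 3*y**2 + 3*y - 9, LT = x*y.
h_2 = 15*x**2 + 25*x*y - 40, LT = x**2.

S(h_1,h_2): lcm = x**2*y. S = -2/3*x*y**2 + x*y - 3*x + 8/3*y.
  leading term x*y**2: subtract (-2/9*y)·h_1 from -2/3*x*y**2 + x*y - 3*x + 8/3*y → x*y - 3*x + 2/3*y**3 + 2/3*y**2 + 2/3*y
  leading term x*y: subtract (1/3)·h_1 from x*y - 3*x + 2/3*y**3 + 2/3*y**2 + 2/3*y → -3*x + 2/3*y**3 - 1/3*y**2 - 1/3*y + 3
  leading term x: no divisor's leading term divides it; move -3*x to the remainder.
  leading term y**3: no divisor's leading term divides it; move 2/3*y**3 to the remainder.
  leading term y**2: no divisor's leading term divides it; move -1/3*y**2 to the remainder.
  leading term y: no divisor's leading term divides it; move -1/3*y to the remainder.
  leading term 1: no divisor's leading term divides it; move 3 to the remainder.
  remainder -3*x + 2/3*y**3 - 1/3*y**2 - 1/3*y + 3 ≠ 0; add k_3 = -3*x + 2/3*y**3 - 1/3*y**2 - 1/3*y + 3 to the basis.

S(h_1,k_3): lcm = x*y. S = 2/9*y**4 - 1/9*y**3 + 8/9*y**2 + 2*y - 3.
  leading term y**4: no divisor's leading term divides it; move 2/9*y**4 to the remainder.
  leading term y**3: no divisor's leading term divides it; move -1/9*y**3 to the remainder.
  leading term y**2: no divisor's leading term divides it; move 8/9*y**2 to the remainder.
  leading term y: no divisor's leading term divides it; move 2*y to the remainder.
  leading term 1: no divisor's leading term divides it; move -3 to the remainder.
  remainder 2/9*y**4 - 1/9*y**3 + 8/9*y**2 + 2*y - 3 ≠ 0; add k_4 = 2/9*y**4 - 1/9*y**3 + 8/9*y**2 + 2*y - 3 to the basis.

The other S-polynomials (S(h_2,k_3), S(h_1,k_4), S(h_2,k_4), S(k_3,k_4)) all reduce to 0 modulo the current basis, so we have a Gröbner basis.
Inter-reduce: drop elements whose leading term is divisible by another's, tail-reduce, and make monic.
Reduced Gröbner basis: {x - 2/9*y**3 + 1/9*y**2 + 1/9*y - 1, y**4 - 1/2*y**3 + 4*y**2 + 9*y - 27/2}.

These coincide, so the ideals are equal.

Yes, the ideals are equal.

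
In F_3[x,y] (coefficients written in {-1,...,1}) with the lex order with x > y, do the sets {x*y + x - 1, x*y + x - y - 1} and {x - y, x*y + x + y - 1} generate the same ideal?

No, the ideals differ.

Two ideals are equal iff their reduced Gröbner bases coincide (the reduced basis is unique for a fixed ordering).
Buchberger on the first generating set:
f_1 = x*y + x - 1, LT = x*y.
f_2 = x*y + x - y - 1, LT = x*y.

S(f_1,f_2): lcm = x*y. S = y.
  reduce S modulo (f_1, f_2):
  remainder y ≠ 0; add g_3 = y to the basis.

S(f_1,g_3): lcm = x*y. S = x - 1.
  reduce S modulo (f_1, f_2, g_3):
  remainder x - 1 ≠ 0; add g_4 = x - 1 to the basis.

The other S-polynomials (S(f_2,g_3), S(f_1,g_4), S(f_2,g_4), S(g_3,g_4)) all reduce to 0 modulo the current basis, so we have a Gröbner basis.
Inter-reduce: drop elements whose leading term is divisible by another's, tail-reduce, and make monic.
Reduced Gröbner basis: {x - 1, y}.

Buchberger on the second generating set:
h_1 = x - y, LT = x.
h_2 = x*y + x + y - 1, LT = x*y.

S(h_1,h_2): lcm = x*y. S = -x - y**2 - y + 1.
  reduce S modulo (h_1, h_2):
  remainder -y**2 + y + 1 ≠ 0; add k_3 = -y**2 + y + 1 to the basis.

The other S-polynomials (S(h_1,k_3), S(h_2,k_3)) all reduce to 0 modulo the current basis, so we have a Gröbner basis.
Inter-reduce: drop elements whose leading term is divisible by another's, tail-reduce, and make monic.
Reduced Gröbner basis: {x - y, y**2 - y - 1}.

Since the reduced bases disagree, the two ideals are not the same.
The same test decides containment: I ⊆ J iff every generator of I reduces to 0 modulo a Gröbner basis of J.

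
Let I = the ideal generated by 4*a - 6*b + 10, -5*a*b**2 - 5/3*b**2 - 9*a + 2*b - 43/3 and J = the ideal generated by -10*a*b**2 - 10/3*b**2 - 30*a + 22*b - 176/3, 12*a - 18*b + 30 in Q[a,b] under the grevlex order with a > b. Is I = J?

Yes, the ideals are equal.

Two ideals are equal iff their reduced Gröbner bases coincide (the reduced basis is unique for a fixed ordering).
Buchberger on the first generating set:
f_1 = 4*a - 6*b + 10, LT = a.
f_2 = -5*a*b**2 - 5/3*b**2 - 9*a + 2*b - 43/3, LT = a*b**2.

S(f_1,f_2): lcm = a*b**2. S = -3/2*b**3 + 13/6*b**2 - 9/5*a + 2/5*b - 43/15.
  reduce S modulo (f_1, f_2):
  remainder -3/2*b**3 + 13/6*b**2 - 23/10*b + 49/30 ≠ 0; add g_3 = -3/2*b**3 + 13/6*b**2 - 23/10*b + 49/30 to the basis.

The other S-polynomials (S(f_1,g_3), S(f_2,g_3)) all reduce to 0 modulo the current basis, so we have a Gröbner basis.
Inter-reduce: drop elements whose leading term is divisible by another's, tail-reduce, and make monic.
Reduced Gröbner basis: {b**3 - 13/9*b**2 + 23/15*b - 49/45, a - 3/2*b + 5/2}.

Buchberger on the second generating set:
h_1 = -10*a*b**2 - 10/3*b**2 - 30*a + 22*b - 176/3, LT = a*b**2.
h_2 = 12*a - 18*b + 30, LT = a.

S(h_1,h_2): lcm = a*b**2. S = 3/2*b**3 - 13/6*b**2 + 3*a - 11/5*b + 88/15.
  reduce S modulo (h_1, h_2):
  remainder 3/2*b**3 - 13/6*b**2 + 23/10*b - 49/30 ≠ 0; add k_3 = 3/2*b**3 - 13/6*b**2 + 23/10*b - 49/30 to the basis.

The other S-polynomials (S(h_1,k_3), S(h_2,k_3)) all reduce to 0 modulo the current basis, so we have a Gröbner basis.
Inter-reduce: drop elements whose leading term is divisible by another's, tail-reduce, and make monic.
Reduced Gröbner basis: {b**3 - 13/9*b**2 + 23/15*b - 49/45, a - 3/2*b + 5/2}.

These coincide, so the ideals are equal.
The choice of monomial ordering does not affect the verdict — as long as both bases are computed under the same ordering, their equality decides ideal equality.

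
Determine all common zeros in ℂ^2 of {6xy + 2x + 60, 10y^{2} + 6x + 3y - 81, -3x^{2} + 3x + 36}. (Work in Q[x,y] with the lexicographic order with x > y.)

Compute a lex Gröbner basis by Buchberger's algorithm.
f_1 = 6xy + 2x + 60, LT = xy.
f_2 = 6x + 10y^{2} + 3y - 81, LT = x.
f_3 = -3x^{2} + 3x + 36, LT = x^{2}.

S(f_1,f_2): lcm = xy. S = \tfrac{1}{3}x - \tfrac{5}{3}y^{3} - \tfrac{1}{2}y^{2} + \tfrac{27}{2}y + 10.
  leading term x: subtract (\tfrac{1}{18})·f_2 from \tfrac{1}{3}x - \tfrac{5}{3}y^{3} - \tfrac{1}{2}y^{2} + \tfrac{27}{2}y + 10 → -\tfrac{5}{3}y^{3} - \tfrac{19}{18}y^{2} + \tfrac{40}{3}y + \tfrac{29}{2}
  leading term y^{3}: no divisor's leading term divides it; move -\tfrac{5}{3}y^{3} to the remainder.
  leading term y^{2}: no divisor's leading term divides it; move -\tfrac{19}{18}y^{2} to the remainder.
  leading term y: no divisor's leading term divides it; move \tfrac{40}{3}y to the remainder.
  leading term 1: no divisor's leading term divides it; move \tfrac{29}{2} to the remainder.
  remainder -\tfrac{5}{3}y^{3} - \tfrac{19}{18}y^{2} + \tfrac{40}{3}y + \tfrac{29}{2} ≠ 0; add h_4 = -\tfrac{5}{3}y^{3} - \tfrac{19}{18}y^{2} + \tfrac{40}{3}y + \tfrac{29}{2} to the basis.

S(f_1,f_3): lcm = x^{2}y. S = \tfrac{1}{3}x^{2} + xy + 10x + 12y.
  leading term x^{2}: subtract (\tfrac{1}{18}x)·f_2 from \tfrac{1}{3}x^{2} + xy + 10x + 12y → -\tfrac{5}{9}xy^{2} + \tfrac{5}{6}xy + \tfrac{29}{2}x + 12y
  leading term xy^{2}: subtract (-\tfrac{5}{54}y)·f_1 from -\tfrac{5}{9}xy^{2} + \tfrac{5}{6}xy + \tfrac{29}{2}x + 12y → \tfrac{55}{54}xy + \tfrac{29}{2}x + \tfrac{158}{9}y
  leading term xy: subtract (\tfrac{55}{324})·f_1 from \tfrac{55}{54}xy + \tfrac{29}{2}x + \tfrac{158}{9}y → \tfrac{1147}{81}x + \tfrac{158}{9}y - \tfrac{275}{27}
  leading term x: subtract (\tfrac{1147}{486})·f_2 from \tfrac{1147}{81}x + \tfrac{158}{9}y - \tfrac{275}{27} → -\tfrac{5735}{243}y^{2} + \tfrac{1697}{162}y + \tfrac{9773}{54}
  leading term y^{2}: no divisor's leading term divides it; move -\tfrac{5735}{243}y^{2} to the remainder.
  leading term y: no divisor's leading term divides it; move \tfrac{1697}{162}y to the remainder.
  leading term 1: no divisor's leading term divides it; move \tfrac{9773}{54} to the remainder.
  remainder -\tfrac{5735}{243}y^{2} + \tfrac{1697}{162}y + \tfrac{9773}{54} ≠ 0; add h_5 = -\tfrac{5735}{243}y^{2} + \tfrac{1697}{162}y + \tfrac{9773}{54} to the basis.

S(f_2,f_3): lcm = x^{2}. S = \tfrac{5}{3}xy^{2} + \tfrac{1}{2}xy - \tfrac{25}{2}x + 12.
  leading term xy^{2}: subtract (\tfrac{5}{18}y)·f_1 from \tfrac{5}{3}xy^{2} + \tfrac{1}{2}xy - \tfrac{25}{2}x + 12 → -\tfrac{1}{18}xy - \tfrac{25}{2}x - \tfrac{50}{3}y + 12
  leading term xy: subtract (-\tfrac{1}{108})·f_1 from -\tfrac{1}{18}xy - \tfrac{25}{2}x - \tfrac{50}{3}y + 12 → -\tfrac{337}{27}x - \tfrac{50}{3}y + \tfrac{113}{9}
  leading term x: subtract (-\tfrac{337}{162})·f_2 from -\tfrac{337}{27}x - \tfrac{50}{3}y + \tfrac{113}{9} → \tfrac{1685}{81}y^{2} - \tfrac{563}{54}y - \tfrac{2807}{18}
  leading term y^{2}: subtract (-\tfrac{1011}{1147})·h_5 from \tfrac{1685}{81}y^{2} - \tfrac{563}{54}y - \tfrac{2807}{18} → -\tfrac{1368}{1147}y + \tfrac{4104}{1147}
  leading term y: no divisor's leading term divides it; move -\tfrac{1368}{1147}y to the remainder.
  leading term 1: no divisor's leading term divides it; move \tfrac{4104}{1147} to the remainder.
  remainder -\tfrac{1368}{1147}y + \tfrac{4104}{1147} ≠ 0; add h_6 = -\tfrac{1368}{1147}y + \tfrac{4104}{1147} to the basis.

The other S-polynomials (S(f_1,h_4), S(f_2,h_4), S(f_3,h_4), S(f_1,h_5), S(f_2,h_5), S(f_3,h_5), S(h_4,h_5), S(f_1,h_6), S(f_2,h_6), S(f_3,h_6), S(h_4,h_6), S(h_5,h_6)) all reduce to 0 modulo the current basis, so we have a Gröbner basis.
Inter-reduce: drop elements whose leading term is divisible by another's, tail-reduce, and make monic.
Reduced Gröbner basis: {x + 3, y - 3}.

Since the basis is lex-ordered, y - 3 is univariate in y. Its roots are {3}. Back-substituting each root into the other basis elements fixes the other coordinates.
  y = 3: the earlier basis element becomes x + 3 = 0, giving x = -3 — point (-3, 3).

{(-3, 3)}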